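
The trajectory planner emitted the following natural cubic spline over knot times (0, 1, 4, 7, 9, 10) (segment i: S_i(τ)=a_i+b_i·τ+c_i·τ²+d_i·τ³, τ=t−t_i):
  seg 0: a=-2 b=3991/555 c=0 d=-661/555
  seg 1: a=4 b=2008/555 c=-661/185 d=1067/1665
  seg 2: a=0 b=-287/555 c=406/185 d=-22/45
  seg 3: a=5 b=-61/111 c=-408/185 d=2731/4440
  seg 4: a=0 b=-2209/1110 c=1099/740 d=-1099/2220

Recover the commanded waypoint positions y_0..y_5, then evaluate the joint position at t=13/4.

y_0=-2 y_1=4 y_2=0 y_3=5 y_4=0 y_5=-1
S(13/4) = 16007/11840

y_0 = S_0(0) = a_0 = -2
y_1 = S_1(0) = a_1 = 4
y_2 = S_2(0) = a_2 = 0
y_3 = S_3(0) = a_3 = 5
y_4 = S_4(0) = a_4 = 0
y_5 = S_4(1) = -1
t_q=13/4 is in segment 1 (τ=9/4); S_1(τ)=16007/11840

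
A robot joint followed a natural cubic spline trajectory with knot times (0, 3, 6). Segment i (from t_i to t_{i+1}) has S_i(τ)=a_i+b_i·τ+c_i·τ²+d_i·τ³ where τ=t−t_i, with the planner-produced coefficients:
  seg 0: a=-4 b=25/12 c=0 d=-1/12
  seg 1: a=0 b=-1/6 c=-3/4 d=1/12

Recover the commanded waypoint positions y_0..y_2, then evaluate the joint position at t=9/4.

y_0=-4 y_1=0 y_2=-5
S(9/4) = -67/256

y_0 = S_0(0) = a_0 = -4
y_1 = S_1(0) = a_1 = 0
y_2 = S_1(3) = -5
t_q=9/4 is in segment 0 (τ=9/4); S_0(τ)=-67/256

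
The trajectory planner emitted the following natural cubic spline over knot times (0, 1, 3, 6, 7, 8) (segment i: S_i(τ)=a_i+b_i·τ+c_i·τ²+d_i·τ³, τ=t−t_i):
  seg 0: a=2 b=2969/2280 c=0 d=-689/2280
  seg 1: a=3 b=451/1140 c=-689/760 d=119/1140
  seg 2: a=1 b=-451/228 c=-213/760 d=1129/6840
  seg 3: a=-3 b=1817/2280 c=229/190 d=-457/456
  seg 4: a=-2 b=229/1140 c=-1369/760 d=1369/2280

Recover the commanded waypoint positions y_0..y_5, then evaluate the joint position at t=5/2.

y_0 = S_0(0) = a_0 = 2
y_1 = S_1(0) = a_1 = 3
y_2 = S_2(0) = a_2 = 1
y_3 = S_3(0) = a_3 = -3
y_4 = S_4(0) = a_4 = -2
y_5 = S_4(1) = -3
t_q=5/2 is in segment 1 (τ=3/2); S_1(τ)=2897/1520

y_0=2 y_1=3 y_2=1 y_3=-3 y_4=-2 y_5=-3
S(5/2) = 2897/1520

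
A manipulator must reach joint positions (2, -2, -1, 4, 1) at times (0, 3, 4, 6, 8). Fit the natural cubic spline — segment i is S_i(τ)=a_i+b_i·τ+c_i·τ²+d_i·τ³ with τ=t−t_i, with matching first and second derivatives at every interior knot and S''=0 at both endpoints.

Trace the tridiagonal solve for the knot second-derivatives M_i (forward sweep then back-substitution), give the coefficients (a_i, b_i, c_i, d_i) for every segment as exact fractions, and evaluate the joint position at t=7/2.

  seg 0: a=2 b=-265/129 c=0 d=31/387
  seg 1: a=-2 b=14/129 c=31/43 d=22/129
  seg 2: a=-1 b=266/129 c=53/43 d=-523/1032
  seg 3: a=4 b=235/258 c=-311/172 d=311/1032
S(7/2) = -75/43

Δ: Δ0=-4/3, Δ1=1, Δ2=5/2, Δ3=-3/2
row 1: diag=8, rhs=14; c'=1/8, d'=7/4
row 2: denom=6−1·1/8=47/8; d'=(9−1·7/4)/(47/8)=58/47
row 3: denom=8−2·16/47=344/47; d'=(-24−2·58/47)/(344/47)=-311/86
back: M3=-311/86
back: M2=58/47−16/47·-311/86=106/43
back: M1=7/4−1/8·106/43=62/43
M: M0=0, M1=62/43, M2=106/43, M3=-311/86, M4=0
seg 0: a=2, c=M0/2=0, d=(M1−M0)/(6·3)=31/387, b=Δ0−h0·(2M0+M1)/6=-265/129
seg 1: a=-2, c=M1/2=31/43, d=(M2−M1)/(6·1)=22/129, b=Δ1−h1·(2M1+M2)/6=14/129
seg 2: a=-1, c=M2/2=53/43, d=(M3−M2)/(6·2)=-523/1032, b=Δ2−h2·(2M2+M3)/6=266/129
seg 3: a=4, c=M3/2=-311/172, d=(M4−M3)/(6·2)=311/1032, b=Δ3−h3·(2M3+M4)/6=235/258
t_q=7/2 → seg 1, τ=1/2; S=-2+14/129·τ+31/43·τ²+22/129·τ³=-75/43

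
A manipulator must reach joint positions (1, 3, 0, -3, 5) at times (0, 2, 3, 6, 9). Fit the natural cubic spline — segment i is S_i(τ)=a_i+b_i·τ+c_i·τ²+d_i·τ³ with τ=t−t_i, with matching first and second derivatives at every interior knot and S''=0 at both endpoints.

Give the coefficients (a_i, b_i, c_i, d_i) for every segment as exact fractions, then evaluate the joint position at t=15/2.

  seg 0: a=1 b=616/255 c=0 d=-361/1020
  seg 1: a=3 b=-467/255 c=-361/170 d=487/510
  seg 2: a=0 b=-1639/510 c=63/85 d=-1/918
  seg 3: a=-3 b=307/255 c=373/510 d=-373/4590
S(15/2) = 241/1360

Δ: Δ0=1, Δ1=-3, Δ2=-1, Δ3=8/3
row 1: diag=6, rhs=-24; c'=1/6, d'=-4
row 2: denom=8−1·1/6=47/6; d'=(12−1·-4)/(47/6)=96/47
row 3: denom=12−3·18/47=510/47; d'=(22−3·96/47)/(510/47)=373/255
back: M3=373/255
back: M2=96/47−18/47·373/255=126/85
back: M1=-4−1/6·126/85=-361/85
M: M0=0, M1=-361/85, M2=126/85, M3=373/255, M4=0
seg 0: a=1, c=M0/2=0, d=(M1−M0)/(6·2)=-361/1020, b=Δ0−h0·(2M0+M1)/6=616/255
seg 1: a=3, c=M1/2=-361/170, d=(M2−M1)/(6·1)=487/510, b=Δ1−h1·(2M1+M2)/6=-467/255
seg 2: a=0, c=M2/2=63/85, d=(M3−M2)/(6·3)=-1/918, b=Δ2−h2·(2M2+M3)/6=-1639/510
seg 3: a=-3, c=M3/2=373/510, d=(M4−M3)/(6·3)=-373/4590, b=Δ3−h3·(2M3+M4)/6=307/255
t_q=15/2 → seg 3, τ=3/2; S=-3+307/255·τ+373/510·τ²+-373/4590·τ³=241/1360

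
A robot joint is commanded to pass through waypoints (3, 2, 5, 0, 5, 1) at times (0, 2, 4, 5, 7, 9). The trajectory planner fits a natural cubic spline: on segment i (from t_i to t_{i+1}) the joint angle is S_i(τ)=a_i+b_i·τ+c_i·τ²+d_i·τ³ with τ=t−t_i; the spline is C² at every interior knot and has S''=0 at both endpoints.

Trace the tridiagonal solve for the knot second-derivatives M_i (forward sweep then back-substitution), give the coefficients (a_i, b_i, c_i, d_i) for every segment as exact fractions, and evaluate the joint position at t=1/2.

Δ: Δ0=-1/2, Δ1=3/2, Δ2=-5, Δ3=5/2, Δ4=-2
row 1: diag=8, rhs=12; c'=1/4, d'=3/2
row 2: denom=6−2·1/4=11/2; d'=(-39−2·3/2)/(11/2)=-84/11
row 3: denom=6−1·2/11=64/11; d'=(45−1·-84/11)/(64/11)=579/64
row 4: denom=8−2·11/32=117/16; d'=(-27−2·579/64)/(117/16)=-37/6
back: M4=-37/6
back: M3=579/64−11/32·-37/6=67/6
back: M2=-84/11−2/11·67/6=-29/3
back: M1=3/2−1/4·-29/3=47/12
M: M0=0, M1=47/12, M2=-29/3, M3=67/6, M4=-37/6, M5=0
seg 0: a=3, c=M0/2=0, d=(M1−M0)/(6·2)=47/144, b=Δ0−h0·(2M0+M1)/6=-65/36
seg 1: a=2, c=M1/2=47/24, d=(M2−M1)/(6·2)=-163/144, b=Δ1−h1·(2M1+M2)/6=19/9
seg 2: a=5, c=M2/2=-29/6, d=(M3−M2)/(6·1)=125/36, b=Δ2−h2·(2M2+M3)/6=-131/36
seg 3: a=0, c=M3/2=67/12, d=(M4−M3)/(6·2)=-13/9, b=Δ3−h3·(2M3+M4)/6=-26/9
seg 4: a=5, c=M4/2=-37/12, d=(M5−M4)/(6·2)=37/72, b=Δ4−h4·(2M4+M5)/6=19/9
t_q=1/2 → seg 0, τ=1/2; S=3+-65/36·τ+0·τ²+47/144·τ³=821/384

  seg 0: a=3 b=-65/36 c=0 d=47/144
  seg 1: a=2 b=19/9 c=47/24 d=-163/144
  seg 2: a=5 b=-131/36 c=-29/6 d=125/36
  seg 3: a=0 b=-26/9 c=67/12 d=-13/9
  seg 4: a=5 b=19/9 c=-37/12 d=37/72
S(1/2) = 821/384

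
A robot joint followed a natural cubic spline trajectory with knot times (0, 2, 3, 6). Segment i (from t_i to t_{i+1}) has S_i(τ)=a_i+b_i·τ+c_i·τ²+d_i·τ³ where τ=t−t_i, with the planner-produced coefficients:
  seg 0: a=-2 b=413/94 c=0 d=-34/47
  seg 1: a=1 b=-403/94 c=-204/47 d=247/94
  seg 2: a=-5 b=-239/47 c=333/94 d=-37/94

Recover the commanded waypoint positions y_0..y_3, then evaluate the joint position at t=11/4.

y_0=-2 y_1=1 y_2=-5 y_3=1
S(11/4) = -21347/6016

y_0 = S_0(0) = a_0 = -2
y_1 = S_1(0) = a_1 = 1
y_2 = S_2(0) = a_2 = -5
y_3 = S_2(3) = 1
t_q=11/4 is in segment 1 (τ=3/4); S_1(τ)=-21347/6016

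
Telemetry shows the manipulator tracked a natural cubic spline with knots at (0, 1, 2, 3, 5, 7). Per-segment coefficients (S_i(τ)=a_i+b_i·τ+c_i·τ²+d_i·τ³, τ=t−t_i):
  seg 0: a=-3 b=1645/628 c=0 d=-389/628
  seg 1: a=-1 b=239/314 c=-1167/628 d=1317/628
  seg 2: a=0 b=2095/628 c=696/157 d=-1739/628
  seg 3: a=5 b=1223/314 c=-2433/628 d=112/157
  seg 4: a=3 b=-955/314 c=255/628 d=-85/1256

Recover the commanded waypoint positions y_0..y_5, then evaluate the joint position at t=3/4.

y_0=-3 y_1=-1 y_2=0 y_3=5 y_4=3 y_5=-2
S(3/4) = -52119/40192

y_0 = S_0(0) = a_0 = -3
y_1 = S_1(0) = a_1 = -1
y_2 = S_2(0) = a_2 = 0
y_3 = S_3(0) = a_3 = 5
y_4 = S_4(0) = a_4 = 3
y_5 = S_4(2) = -2
t_q=3/4 is in segment 0 (τ=3/4); S_0(τ)=-52119/40192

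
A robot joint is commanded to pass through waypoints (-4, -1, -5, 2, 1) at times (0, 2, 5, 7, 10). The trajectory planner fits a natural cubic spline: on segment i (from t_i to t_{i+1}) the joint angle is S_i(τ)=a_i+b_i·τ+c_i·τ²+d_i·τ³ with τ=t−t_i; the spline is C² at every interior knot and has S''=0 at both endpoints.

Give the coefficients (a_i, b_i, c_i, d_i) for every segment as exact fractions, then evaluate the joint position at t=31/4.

  seg 0: a=-4 b=437/174 c=0 d=-22/87
  seg 1: a=-1 b=-91/174 c=-44/29 d=217/522
  seg 2: a=-5 b=139/87 c=129/58 d=-443/696
  seg 3: a=2 b=497/174 c=-185/116 d=185/1044
S(31/4) = 24647/7424

Δ: Δ0=3/2, Δ1=-4/3, Δ2=7/2, Δ3=-1/3
row 1: diag=10, rhs=-17; c'=3/10, d'=-17/10
row 2: denom=10−3·3/10=91/10; d'=(29−3·-17/10)/(91/10)=341/91
row 3: denom=10−2·20/91=870/91; d'=(-23−2·341/91)/(870/91)=-185/58
back: M3=-185/58
back: M2=341/91−20/91·-185/58=129/29
back: M1=-17/10−3/10·129/29=-88/29
M: M0=0, M1=-88/29, M2=129/29, M3=-185/58, M4=0
seg 0: a=-4, c=M0/2=0, d=(M1−M0)/(6·2)=-22/87, b=Δ0−h0·(2M0+M1)/6=437/174
seg 1: a=-1, c=M1/2=-44/29, d=(M2−M1)/(6·3)=217/522, b=Δ1−h1·(2M1+M2)/6=-91/174
seg 2: a=-5, c=M2/2=129/58, d=(M3−M2)/(6·2)=-443/696, b=Δ2−h2·(2M2+M3)/6=139/87
seg 3: a=2, c=M3/2=-185/116, d=(M4−M3)/(6·3)=185/1044, b=Δ3−h3·(2M3+M4)/6=497/174
t_q=31/4 → seg 3, τ=3/4; S=2+497/174·τ+-185/116·τ²+185/1044·τ³=24647/7424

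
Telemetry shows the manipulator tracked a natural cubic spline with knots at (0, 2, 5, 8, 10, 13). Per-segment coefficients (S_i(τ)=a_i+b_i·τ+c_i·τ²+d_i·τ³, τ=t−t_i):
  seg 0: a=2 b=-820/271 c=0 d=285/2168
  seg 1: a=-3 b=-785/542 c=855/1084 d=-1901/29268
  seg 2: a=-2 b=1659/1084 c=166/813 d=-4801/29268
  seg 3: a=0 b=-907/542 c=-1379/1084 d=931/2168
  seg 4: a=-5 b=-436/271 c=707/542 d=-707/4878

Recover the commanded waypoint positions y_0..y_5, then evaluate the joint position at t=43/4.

y_0 = S_0(0) = a_0 = 2
y_1 = S_1(0) = a_1 = -3
y_2 = S_2(0) = a_2 = -2
y_3 = S_3(0) = a_3 = 0
y_4 = S_4(0) = a_4 = -5
y_5 = S_4(3) = -2
t_q=43/4 is in segment 4 (τ=3/4); S_4(τ)=-191965/34688

y_0=2 y_1=-3 y_2=-2 y_3=0 y_4=-5 y_5=-2
S(43/4) = -191965/34688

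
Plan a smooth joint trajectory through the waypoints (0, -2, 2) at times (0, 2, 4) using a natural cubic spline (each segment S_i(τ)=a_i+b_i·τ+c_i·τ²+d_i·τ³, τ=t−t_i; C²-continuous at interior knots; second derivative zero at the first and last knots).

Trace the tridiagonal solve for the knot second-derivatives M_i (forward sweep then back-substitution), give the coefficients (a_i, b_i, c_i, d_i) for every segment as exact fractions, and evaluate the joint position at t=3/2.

  seg 0: a=0 b=-7/4 c=0 d=3/16
  seg 1: a=-2 b=1/2 c=9/8 d=-3/16
S(3/2) = -255/128

Δ: Δ0=-1, Δ1=2
row 1: diag=8, rhs=18; c'=1/4, d'=9/4
back: M1=9/4
M: M0=0, M1=9/4, M2=0
seg 0: a=0, c=M0/2=0, d=(M1−M0)/(6·2)=3/16, b=Δ0−h0·(2M0+M1)/6=-7/4
seg 1: a=-2, c=M1/2=9/8, d=(M2−M1)/(6·2)=-3/16, b=Δ1−h1·(2M1+M2)/6=1/2
t_q=3/2 → seg 0, τ=3/2; S=0+-7/4·τ+0·τ²+3/16·τ³=-255/128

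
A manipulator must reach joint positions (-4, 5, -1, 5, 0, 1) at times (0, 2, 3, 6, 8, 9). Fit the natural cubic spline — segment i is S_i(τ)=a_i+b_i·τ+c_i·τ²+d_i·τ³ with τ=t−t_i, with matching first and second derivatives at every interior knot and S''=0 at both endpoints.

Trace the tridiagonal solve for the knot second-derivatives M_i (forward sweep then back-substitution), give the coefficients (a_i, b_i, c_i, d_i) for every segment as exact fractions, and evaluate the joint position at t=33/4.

Δ: Δ0=9/2, Δ1=-6, Δ2=2, Δ3=-5/2, Δ4=1
row 1: diag=6, rhs=-63; c'=1/6, d'=-21/2
row 2: denom=8−1·1/6=47/6; d'=(48−1·-21/2)/(47/6)=351/47
row 3: denom=10−3·18/47=416/47; d'=(-27−3·351/47)/(416/47)=-1161/208
row 4: denom=6−2·47/208=577/104; d'=(21−2·-1161/208)/(577/104)=3345/577
back: M4=3345/577
back: M3=-1161/208−47/208·3345/577=-7953/1154
back: M2=351/47−18/47·-7953/1154=5832/577
back: M1=-21/2−1/6·5832/577=-14061/1154
M: M0=0, M1=-14061/1154, M2=5832/577, M3=-7953/1154, M4=3345/577, M5=0
seg 0: a=-4, c=M0/2=0, d=(M1−M0)/(6·2)=-4687/4616, b=Δ0−h0·(2M0+M1)/6=4940/577
seg 1: a=5, c=M1/2=-14061/2308, d=(M2−M1)/(6·1)=8575/2308, b=Δ1−h1·(2M1+M2)/6=-4181/1154
seg 2: a=-1, c=M2/2=2916/577, d=(M3−M2)/(6·3)=-6539/6924, b=Δ2−h2·(2M2+M3)/6=-10759/2308
seg 3: a=5, c=M3/2=-7953/2308, d=(M4−M3)/(6·2)=4881/4616, b=Δ3−h3·(2M3+M4)/6=187/1154
seg 4: a=0, c=M4/2=3345/1154, d=(M5−M4)/(6·1)=-1115/1154, b=Δ4−h4·(2M4+M5)/6=-538/577
t_q=33/4 → seg 4, τ=1/4; S=0+-538/577·τ+3345/1154·τ²+-1115/1154·τ³=-4951/73856

  seg 0: a=-4 b=4940/577 c=0 d=-4687/4616
  seg 1: a=5 b=-4181/1154 c=-14061/2308 d=8575/2308
  seg 2: a=-1 b=-10759/2308 c=2916/577 d=-6539/6924
  seg 3: a=5 b=187/1154 c=-7953/2308 d=4881/4616
  seg 4: a=0 b=-538/577 c=3345/1154 d=-1115/1154
S(33/4) = -4951/73856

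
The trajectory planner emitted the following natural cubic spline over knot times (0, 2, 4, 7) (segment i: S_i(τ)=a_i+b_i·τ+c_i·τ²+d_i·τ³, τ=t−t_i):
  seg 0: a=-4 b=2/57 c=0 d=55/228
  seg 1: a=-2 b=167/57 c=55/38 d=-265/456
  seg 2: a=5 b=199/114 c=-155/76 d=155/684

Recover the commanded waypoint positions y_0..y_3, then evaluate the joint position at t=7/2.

y_0=-4 y_1=-2 y_2=5 y_3=-2
S(7/2) = 4487/1216

y_0 = S_0(0) = a_0 = -4
y_1 = S_1(0) = a_1 = -2
y_2 = S_2(0) = a_2 = 5
y_3 = S_2(3) = -2
t_q=7/2 is in segment 1 (τ=3/2); S_1(τ)=4487/1216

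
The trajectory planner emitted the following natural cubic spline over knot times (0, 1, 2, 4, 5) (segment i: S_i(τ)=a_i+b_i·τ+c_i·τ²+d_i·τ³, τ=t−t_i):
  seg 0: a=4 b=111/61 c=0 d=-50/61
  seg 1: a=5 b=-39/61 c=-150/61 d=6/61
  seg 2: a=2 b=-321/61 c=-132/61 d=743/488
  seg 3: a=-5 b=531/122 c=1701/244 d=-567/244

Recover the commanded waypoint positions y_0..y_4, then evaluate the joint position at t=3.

y_0=4 y_1=5 y_2=2 y_3=-5 y_4=4
S(3) = -1905/488

y_0 = S_0(0) = a_0 = 4
y_1 = S_1(0) = a_1 = 5
y_2 = S_2(0) = a_2 = 2
y_3 = S_3(0) = a_3 = -5
y_4 = S_3(1) = 4
t_q=3 is in segment 2 (τ=1); S_2(τ)=-1905/488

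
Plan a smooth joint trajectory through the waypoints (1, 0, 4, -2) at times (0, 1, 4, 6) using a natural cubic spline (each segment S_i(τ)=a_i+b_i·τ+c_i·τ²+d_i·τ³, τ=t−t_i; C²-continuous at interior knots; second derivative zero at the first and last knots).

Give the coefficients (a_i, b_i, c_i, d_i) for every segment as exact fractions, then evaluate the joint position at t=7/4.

  seg 0: a=1 b=-322/213 c=0 d=109/213
  seg 1: a=0 b=5/213 c=109/71 d=-26/71
  seg 2: a=4 b=-139/213 c=-125/71 d=125/426
S(7/4) = 1651/2272

Δ: Δ0=-1, Δ1=4/3, Δ2=-3
row 1: diag=8, rhs=14; c'=3/8, d'=7/4
row 2: denom=10−3·3/8=71/8; d'=(-26−3·7/4)/(71/8)=-250/71
back: M2=-250/71
back: M1=7/4−3/8·-250/71=218/71
M: M0=0, M1=218/71, M2=-250/71, M3=0
seg 0: a=1, c=M0/2=0, d=(M1−M0)/(6·1)=109/213, b=Δ0−h0·(2M0+M1)/6=-322/213
seg 1: a=0, c=M1/2=109/71, d=(M2−M1)/(6·3)=-26/71, b=Δ1−h1·(2M1+M2)/6=5/213
seg 2: a=4, c=M2/2=-125/71, d=(M3−M2)/(6·2)=125/426, b=Δ2−h2·(2M2+M3)/6=-139/213
t_q=7/4 → seg 1, τ=3/4; S=0+5/213·τ+109/71·τ²+-26/71·τ³=1651/2272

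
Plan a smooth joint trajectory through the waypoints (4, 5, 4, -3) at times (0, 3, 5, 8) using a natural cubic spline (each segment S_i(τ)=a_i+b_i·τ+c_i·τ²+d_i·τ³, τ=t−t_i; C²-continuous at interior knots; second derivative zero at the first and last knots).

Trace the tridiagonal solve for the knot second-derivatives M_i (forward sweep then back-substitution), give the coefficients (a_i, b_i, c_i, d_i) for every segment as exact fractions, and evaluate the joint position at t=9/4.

Δ: Δ0=1/3, Δ1=-1/2, Δ2=-7/3
row 1: diag=10, rhs=-5; c'=1/5, d'=-1/2
row 2: denom=10−2·1/5=48/5; d'=(-11−2·-1/2)/(48/5)=-25/24
back: M2=-25/24
back: M1=-1/2−1/5·-25/24=-7/24
M: M0=0, M1=-7/24, M2=-25/24, M3=0
seg 0: a=4, c=M0/2=0, d=(M1−M0)/(6·3)=-7/432, b=Δ0−h0·(2M0+M1)/6=23/48
seg 1: a=5, c=M1/2=-7/48, d=(M2−M1)/(6·2)=-1/16, b=Δ1−h1·(2M1+M2)/6=1/24
seg 2: a=4, c=M2/2=-25/48, d=(M3−M2)/(6·3)=25/432, b=Δ2−h2·(2M2+M3)/6=-31/24
t_q=9/4 → seg 0, τ=9/4; S=4+23/48·τ+0·τ²+-7/432·τ³=5011/1024

  seg 0: a=4 b=23/48 c=0 d=-7/432
  seg 1: a=5 b=1/24 c=-7/48 d=-1/16
  seg 2: a=4 b=-31/24 c=-25/48 d=25/432
S(9/4) = 5011/1024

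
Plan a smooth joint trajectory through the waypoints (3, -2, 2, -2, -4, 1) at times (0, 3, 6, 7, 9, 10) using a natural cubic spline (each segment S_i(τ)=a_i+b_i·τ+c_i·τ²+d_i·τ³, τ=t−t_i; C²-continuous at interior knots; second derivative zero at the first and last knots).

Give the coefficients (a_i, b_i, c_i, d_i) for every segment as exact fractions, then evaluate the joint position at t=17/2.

Δ: Δ0=-5/3, Δ1=4/3, Δ2=-4, Δ3=-1, Δ4=5
row 1: diag=12, rhs=18; c'=1/4, d'=3/2
row 2: denom=8−3·1/4=29/4; d'=(-32−3·3/2)/(29/4)=-146/29
row 3: denom=6−1·4/29=170/29; d'=(18−1·-146/29)/(170/29)=334/85
row 4: denom=6−2·29/85=452/85; d'=(36−2·334/85)/(452/85)=598/113
back: M4=598/113
back: M3=334/85−29/85·598/113=240/113
back: M2=-146/29−4/29·240/113=-602/113
back: M1=3/2−1/4·-602/113=320/113
M: M0=0, M1=320/113, M2=-602/113, M3=240/113, M4=598/113, M5=0
seg 0: a=3, c=M0/2=0, d=(M1−M0)/(6·3)=160/1017, b=Δ0−h0·(2M0+M1)/6=-1045/339
seg 1: a=-2, c=M1/2=160/113, d=(M2−M1)/(6·3)=-461/1017, b=Δ1−h1·(2M1+M2)/6=395/339
seg 2: a=2, c=M2/2=-301/113, d=(M3−M2)/(6·1)=421/339, b=Δ2−h2·(2M2+M3)/6=-874/339
seg 3: a=-2, c=M3/2=120/113, d=(M4−M3)/(6·2)=179/678, b=Δ3−h3·(2M3+M4)/6=-1417/339
seg 4: a=-4, c=M4/2=299/113, d=(M5−M4)/(6·1)=-299/339, b=Δ4−h4·(2M4+M5)/6=1097/339
t_q=17/2 → seg 3, τ=3/2; S=-2+-1417/339·τ+120/113·τ²+179/678·τ³=-9021/1808

  seg 0: a=3 b=-1045/339 c=0 d=160/1017
  seg 1: a=-2 b=395/339 c=160/113 d=-461/1017
  seg 2: a=2 b=-874/339 c=-301/113 d=421/339
  seg 3: a=-2 b=-1417/339 c=120/113 d=179/678
  seg 4: a=-4 b=1097/339 c=299/113 d=-299/339
S(17/2) = -9021/1808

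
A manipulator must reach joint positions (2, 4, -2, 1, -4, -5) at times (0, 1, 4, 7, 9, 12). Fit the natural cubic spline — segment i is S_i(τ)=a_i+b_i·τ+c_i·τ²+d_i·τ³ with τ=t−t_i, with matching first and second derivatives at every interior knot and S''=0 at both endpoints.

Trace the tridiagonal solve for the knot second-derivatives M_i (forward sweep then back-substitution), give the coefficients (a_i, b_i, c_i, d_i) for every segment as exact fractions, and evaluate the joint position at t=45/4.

Δ: Δ0=2, Δ1=-2, Δ2=1, Δ3=-5/2, Δ4=-1/3
row 1: diag=8, rhs=-24; c'=3/8, d'=-3
row 2: denom=12−3·3/8=87/8; d'=(18−3·-3)/(87/8)=72/29
row 3: denom=10−3·8/29=266/29; d'=(-21−3·72/29)/(266/29)=-825/266
row 4: denom=10−2·29/133=1272/133; d'=(13−2·-825/266)/(1272/133)=1277/636
back: M4=1277/636
back: M3=-825/266−29/133·1277/636=-2251/636
back: M2=72/29−8/29·-2251/636=550/159
back: M1=-3−3/8·550/159=-911/212
M: M0=0, M1=-911/212, M2=550/159, M3=-2251/636, M4=1277/636, M5=0
seg 0: a=2, c=M0/2=0, d=(M1−M0)/(6·1)=-911/1272, b=Δ0−h0·(2M0+M1)/6=3455/1272
seg 1: a=4, c=M1/2=-911/424, d=(M2−M1)/(6·3)=4933/11448, b=Δ1−h1·(2M1+M2)/6=361/636
seg 2: a=-2, c=M2/2=275/159, d=(M3−M2)/(6·3)=-4451/11448, b=Δ2−h2·(2M2+M3)/6=-877/1272
seg 3: a=1, c=M3/2=-2251/1272, d=(M4−M3)/(6·2)=49/106, b=Δ3−h3·(2M3+M4)/6=-515/636
seg 4: a=-4, c=M4/2=1277/1272, d=(M5−M4)/(6·3)=-1277/11448, b=Δ4−h4·(2M4+M5)/6=-1489/636
t_q=45/4 → seg 4, τ=9/4; S=-4+-1489/636·τ+1277/1272·τ²+-1277/11448·τ³=-148051/27136

  seg 0: a=2 b=3455/1272 c=0 d=-911/1272
  seg 1: a=4 b=361/636 c=-911/424 d=4933/11448
  seg 2: a=-2 b=-877/1272 c=275/159 d=-4451/11448
  seg 3: a=1 b=-515/636 c=-2251/1272 d=49/106
  seg 4: a=-4 b=-1489/636 c=1277/1272 d=-1277/11448
S(45/4) = -148051/27136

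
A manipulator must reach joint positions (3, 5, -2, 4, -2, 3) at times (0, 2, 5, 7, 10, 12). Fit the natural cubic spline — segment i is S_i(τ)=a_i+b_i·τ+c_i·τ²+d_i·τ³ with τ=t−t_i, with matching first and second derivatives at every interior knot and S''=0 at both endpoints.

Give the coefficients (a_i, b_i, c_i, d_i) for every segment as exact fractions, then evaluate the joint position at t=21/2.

  seg 0: a=3 b=5785/2627 c=0 d=-1579/5254
  seg 1: a=5 b=-3689/2627 c=-4737/2627 d=35311/70929
  seg 2: a=-2 b=3200/2627 c=21100/7881 d=-761/852
  seg 3: a=4 b=9529/7881 c=-42271/15762 d=76231/141858
  seg 4: a=-2 b=-5875/15762 c=5660/2627 d=-2830/7881
S(21/2) = -8893/5254

Δ: Δ0=1, Δ1=-7/3, Δ2=3, Δ3=-2, Δ4=5/2
row 1: diag=10, rhs=-20; c'=3/10, d'=-2
row 2: denom=10−3·3/10=91/10; d'=(32−3·-2)/(91/10)=380/91
row 3: denom=10−2·20/91=870/91; d'=(-30−2·380/91)/(870/91)=-349/87
row 4: denom=10−3·91/290=2627/290; d'=(27−3·-349/87)/(2627/290)=11320/2627
back: M4=11320/2627
back: M3=-349/87−91/290·11320/2627=-42271/7881
back: M2=380/91−20/91·-42271/7881=42200/7881
back: M1=-2−3/10·42200/7881=-9474/2627
M: M0=0, M1=-9474/2627, M2=42200/7881, M3=-42271/7881, M4=11320/2627, M5=0
seg 0: a=3, c=M0/2=0, d=(M1−M0)/(6·2)=-1579/5254, b=Δ0−h0·(2M0+M1)/6=5785/2627
seg 1: a=5, c=M1/2=-4737/2627, d=(M2−M1)/(6·3)=35311/70929, b=Δ1−h1·(2M1+M2)/6=-3689/2627
seg 2: a=-2, c=M2/2=21100/7881, d=(M3−M2)/(6·2)=-761/852, b=Δ2−h2·(2M2+M3)/6=3200/2627
seg 3: a=4, c=M3/2=-42271/15762, d=(M4−M3)/(6·3)=76231/141858, b=Δ3−h3·(2M3+M4)/6=9529/7881
seg 4: a=-2, c=M4/2=5660/2627, d=(M5−M4)/(6·2)=-2830/7881, b=Δ4−h4·(2M4+M5)/6=-5875/15762
t_q=21/2 → seg 4, τ=1/2; S=-2+-5875/15762·τ+5660/2627·τ²+-2830/7881·τ³=-8893/5254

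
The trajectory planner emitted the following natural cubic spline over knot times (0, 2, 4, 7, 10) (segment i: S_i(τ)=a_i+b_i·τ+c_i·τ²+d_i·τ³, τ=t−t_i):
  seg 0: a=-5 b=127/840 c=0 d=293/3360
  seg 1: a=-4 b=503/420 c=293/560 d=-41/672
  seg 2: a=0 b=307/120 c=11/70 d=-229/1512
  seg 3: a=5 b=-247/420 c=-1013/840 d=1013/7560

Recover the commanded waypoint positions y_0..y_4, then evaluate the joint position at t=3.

y_0 = S_0(0) = a_0 = -5
y_1 = S_1(0) = a_1 = -4
y_2 = S_2(0) = a_2 = 0
y_3 = S_3(0) = a_3 = 5
y_4 = S_3(3) = -4
t_q=3 is in segment 1 (τ=1); S_1(τ)=-2621/1120

y_0=-5 y_1=-4 y_2=0 y_3=5 y_4=-4
S(3) = -2621/1120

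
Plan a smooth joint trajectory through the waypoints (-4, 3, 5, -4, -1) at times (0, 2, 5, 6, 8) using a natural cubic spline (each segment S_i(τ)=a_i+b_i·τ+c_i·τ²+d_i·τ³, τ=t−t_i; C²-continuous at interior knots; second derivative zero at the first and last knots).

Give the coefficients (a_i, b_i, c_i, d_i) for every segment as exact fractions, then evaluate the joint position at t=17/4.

  seg 0: a=-4 b=1967/624 c=0 d=217/2496
  seg 1: a=3 b=1309/312 c=217/416 d=-163/288
  seg 2: a=5 b=-9929/1248 c=-951/208 d=4403/1248
  seg 3: a=-4 b=-2033/312 c=2501/416 d=-2501/2496
S(17/4) = 229869/26624

Δ: Δ0=7/2, Δ1=2/3, Δ2=-9, Δ3=3/2
row 1: diag=10, rhs=-17; c'=3/10, d'=-17/10
row 2: denom=8−3·3/10=71/10; d'=(-58−3·-17/10)/(71/10)=-529/71
row 3: denom=6−1·10/71=416/71; d'=(63−1·-529/71)/(416/71)=2501/208
back: M3=2501/208
back: M2=-529/71−10/71·2501/208=-951/104
back: M1=-17/10−3/10·-951/104=217/208
M: M0=0, M1=217/208, M2=-951/104, M3=2501/208, M4=0
seg 0: a=-4, c=M0/2=0, d=(M1−M0)/(6·2)=217/2496, b=Δ0−h0·(2M0+M1)/6=1967/624
seg 1: a=3, c=M1/2=217/416, d=(M2−M1)/(6·3)=-163/288, b=Δ1−h1·(2M1+M2)/6=1309/312
seg 2: a=5, c=M2/2=-951/208, d=(M3−M2)/(6·1)=4403/1248, b=Δ2−h2·(2M2+M3)/6=-9929/1248
seg 3: a=-4, c=M3/2=2501/416, d=(M4−M3)/(6·2)=-2501/2496, b=Δ3−h3·(2M3+M4)/6=-2033/312
t_q=17/4 → seg 1, τ=9/4; S=3+1309/312·τ+217/416·τ²+-163/288·τ³=229869/26624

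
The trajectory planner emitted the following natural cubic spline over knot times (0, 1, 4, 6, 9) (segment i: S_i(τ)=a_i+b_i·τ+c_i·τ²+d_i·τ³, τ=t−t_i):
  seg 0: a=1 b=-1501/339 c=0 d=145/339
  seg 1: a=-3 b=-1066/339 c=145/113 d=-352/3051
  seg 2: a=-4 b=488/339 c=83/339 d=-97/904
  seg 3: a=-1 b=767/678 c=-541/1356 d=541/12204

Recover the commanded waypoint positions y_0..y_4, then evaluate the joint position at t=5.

y_0=1 y_1=-3 y_2=-4 y_3=-1 y_4=0
S(5) = -6571/2712

y_0 = S_0(0) = a_0 = 1
y_1 = S_1(0) = a_1 = -3
y_2 = S_2(0) = a_2 = -4
y_3 = S_3(0) = a_3 = -1
y_4 = S_3(3) = 0
t_q=5 is in segment 2 (τ=1); S_2(τ)=-6571/2712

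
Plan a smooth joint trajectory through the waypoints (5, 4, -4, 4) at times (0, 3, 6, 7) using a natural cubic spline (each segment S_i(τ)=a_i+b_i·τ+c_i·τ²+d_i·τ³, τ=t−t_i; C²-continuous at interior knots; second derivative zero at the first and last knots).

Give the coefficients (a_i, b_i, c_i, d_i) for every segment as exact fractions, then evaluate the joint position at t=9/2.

Δ: Δ0=-1/3, Δ1=-8/3, Δ2=8
row 1: diag=12, rhs=-14; c'=1/4, d'=-7/6
row 2: denom=8−3·1/4=29/4; d'=(64−3·-7/6)/(29/4)=270/29
back: M2=270/29
back: M1=-7/6−1/4·270/29=-304/87
M: M0=0, M1=-304/87, M2=270/29, M3=0
seg 0: a=5, c=M0/2=0, d=(M1−M0)/(6·3)=-152/783, b=Δ0−h0·(2M0+M1)/6=41/29
seg 1: a=4, c=M1/2=-152/87, d=(M2−M1)/(6·3)=557/783, b=Δ1−h1·(2M1+M2)/6=-111/29
seg 2: a=-4, c=M2/2=135/29, d=(M3−M2)/(6·1)=-45/29, b=Δ2−h2·(2M2+M3)/6=142/29
t_q=9/2 → seg 1, τ=3/2; S=4+-111/29·τ+-152/87·τ²+557/783·τ³=-759/232

  seg 0: a=5 b=41/29 c=0 d=-152/783
  seg 1: a=4 b=-111/29 c=-152/87 d=557/783
  seg 2: a=-4 b=142/29 c=135/29 d=-45/29
S(9/2) = -759/232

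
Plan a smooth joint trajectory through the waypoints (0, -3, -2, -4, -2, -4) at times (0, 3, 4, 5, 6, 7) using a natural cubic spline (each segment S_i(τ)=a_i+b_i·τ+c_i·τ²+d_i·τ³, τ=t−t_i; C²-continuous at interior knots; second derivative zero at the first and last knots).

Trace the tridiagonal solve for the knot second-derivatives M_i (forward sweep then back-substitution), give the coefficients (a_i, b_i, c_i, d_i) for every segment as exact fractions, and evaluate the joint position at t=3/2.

  seg 0: a=0 b=-964/433 c=0 d=59/433
  seg 1: a=-3 b=629/433 c=531/433 d=-727/433
  seg 2: a=-2 b=-490/433 c=-1650/433 d=1274/433
  seg 3: a=-4 b=32/433 c=2172/433 d=-1338/433
  seg 4: a=-2 b=362/433 c=-1842/433 d=614/433
S(3/2) = -9975/3464

Δ: Δ0=-1, Δ1=1, Δ2=-2, Δ3=2, Δ4=-2
row 1: diag=8, rhs=12; c'=1/8, d'=3/2
row 2: denom=4−1·1/8=31/8; d'=(-18−1·3/2)/(31/8)=-156/31
row 3: denom=4−1·8/31=116/31; d'=(24−1·-156/31)/(116/31)=225/29
row 4: denom=4−1·31/116=433/116; d'=(-24−1·225/29)/(433/116)=-3684/433
back: M4=-3684/433
back: M3=225/29−31/116·-3684/433=4344/433
back: M2=-156/31−8/31·4344/433=-3300/433
back: M1=3/2−1/8·-3300/433=1062/433
M: M0=0, M1=1062/433, M2=-3300/433, M3=4344/433, M4=-3684/433, M5=0
seg 0: a=0, c=M0/2=0, d=(M1−M0)/(6·3)=59/433, b=Δ0−h0·(2M0+M1)/6=-964/433
seg 1: a=-3, c=M1/2=531/433, d=(M2−M1)/(6·1)=-727/433, b=Δ1−h1·(2M1+M2)/6=629/433
seg 2: a=-2, c=M2/2=-1650/433, d=(M3−M2)/(6·1)=1274/433, b=Δ2−h2·(2M2+M3)/6=-490/433
seg 3: a=-4, c=M3/2=2172/433, d=(M4−M3)/(6·1)=-1338/433, b=Δ3−h3·(2M3+M4)/6=32/433
seg 4: a=-2, c=M4/2=-1842/433, d=(M5−M4)/(6·1)=614/433, b=Δ4−h4·(2M4+M5)/6=362/433
t_q=3/2 → seg 0, τ=3/2; S=0+-964/433·τ+0·τ²+59/433·τ³=-9975/3464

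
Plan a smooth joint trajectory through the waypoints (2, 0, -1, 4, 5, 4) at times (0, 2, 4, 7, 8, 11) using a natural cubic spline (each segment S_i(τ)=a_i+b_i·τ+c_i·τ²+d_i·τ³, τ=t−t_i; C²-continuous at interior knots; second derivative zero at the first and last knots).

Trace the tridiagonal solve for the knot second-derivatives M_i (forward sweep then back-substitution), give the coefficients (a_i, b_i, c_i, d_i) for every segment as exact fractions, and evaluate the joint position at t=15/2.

  seg 0: a=2 b=-116/117 c=0 d=-1/468
  seg 1: a=0 b=-119/117 c=-1/78 d=127/936
  seg 2: a=-1 b=131/234 c=125/156 d=-607/4212
  seg 3: a=4 b=691/468 c=-58/117 d=1/52
  seg 4: a=5 b=127/234 c=-205/468 d=205/4212
S(15/2) = 17285/3744

Δ: Δ0=-1, Δ1=-1/2, Δ2=5/3, Δ3=1, Δ4=-1/3
row 1: diag=8, rhs=3; c'=1/4, d'=3/8
row 2: denom=10−2·1/4=19/2; d'=(13−2·3/8)/(19/2)=49/38
row 3: denom=8−3·6/19=134/19; d'=(-4−3·49/38)/(134/19)=-299/268
row 4: denom=8−1·19/134=1053/134; d'=(-8−1·-299/268)/(1053/134)=-205/234
back: M4=-205/234
back: M3=-299/268−19/134·-205/234=-116/117
back: M2=49/38−6/19·-116/117=125/78
back: M1=3/8−1/4·125/78=-1/39
M: M0=0, M1=-1/39, M2=125/78, M3=-116/117, M4=-205/234, M5=0
seg 0: a=2, c=M0/2=0, d=(M1−M0)/(6·2)=-1/468, b=Δ0−h0·(2M0+M1)/6=-116/117
seg 1: a=0, c=M1/2=-1/78, d=(M2−M1)/(6·2)=127/936, b=Δ1−h1·(2M1+M2)/6=-119/117
seg 2: a=-1, c=M2/2=125/156, d=(M3−M2)/(6·3)=-607/4212, b=Δ2−h2·(2M2+M3)/6=131/234
seg 3: a=4, c=M3/2=-58/117, d=(M4−M3)/(6·1)=1/52, b=Δ3−h3·(2M3+M4)/6=691/468
seg 4: a=5, c=M4/2=-205/468, d=(M5−M4)/(6·3)=205/4212, b=Δ4−h4·(2M4+M5)/6=127/234
t_q=15/2 → seg 3, τ=1/2; S=4+691/468·τ+-58/117·τ²+1/52·τ³=17285/3744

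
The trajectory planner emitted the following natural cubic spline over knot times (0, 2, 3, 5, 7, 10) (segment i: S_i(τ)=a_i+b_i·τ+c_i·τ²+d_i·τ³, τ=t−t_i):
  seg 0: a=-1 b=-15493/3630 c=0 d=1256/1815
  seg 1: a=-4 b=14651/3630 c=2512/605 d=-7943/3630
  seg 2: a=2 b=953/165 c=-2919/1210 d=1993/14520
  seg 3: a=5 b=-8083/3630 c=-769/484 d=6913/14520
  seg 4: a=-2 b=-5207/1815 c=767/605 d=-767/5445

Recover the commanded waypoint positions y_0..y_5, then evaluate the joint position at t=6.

y_0 = S_0(0) = a_0 = -1
y_1 = S_1(0) = a_1 = -4
y_2 = S_2(0) = a_2 = 2
y_3 = S_3(0) = a_3 = 5
y_4 = S_4(0) = a_4 = -2
y_5 = S_4(3) = -3
t_q=6 is in segment 3 (τ=1); S_3(τ)=8037/4840

y_0=-1 y_1=-4 y_2=2 y_3=5 y_4=-2 y_5=-3
S(6) = 8037/4840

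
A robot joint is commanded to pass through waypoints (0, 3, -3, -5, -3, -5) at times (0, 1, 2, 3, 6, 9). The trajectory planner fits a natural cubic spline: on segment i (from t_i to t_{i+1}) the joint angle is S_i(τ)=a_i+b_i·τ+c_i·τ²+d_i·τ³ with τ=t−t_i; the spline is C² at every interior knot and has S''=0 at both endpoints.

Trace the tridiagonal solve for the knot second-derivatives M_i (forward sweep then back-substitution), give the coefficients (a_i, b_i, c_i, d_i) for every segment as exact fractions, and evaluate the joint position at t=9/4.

Δ: Δ0=3, Δ1=-6, Δ2=-2, Δ3=2/3, Δ4=-2/3
row 1: diag=4, rhs=-54; c'=1/4, d'=-27/2
row 2: denom=4−1·1/4=15/4; d'=(24−1·-27/2)/(15/4)=10
row 3: denom=8−1·4/15=116/15; d'=(16−1·10)/(116/15)=45/58
row 4: denom=12−3·45/116=1257/116; d'=(-8−3·45/58)/(1257/116)=-1198/1257
back: M4=-1198/1257
back: M3=45/58−45/116·-1198/1257=480/419
back: M2=10−4/15·480/419=4062/419
back: M1=-27/2−1/4·4062/419=-6672/419
M: M0=0, M1=-6672/419, M2=4062/419, M3=480/419, M4=-1198/1257, M5=0
seg 0: a=0, c=M0/2=0, d=(M1−M0)/(6·1)=-1112/419, b=Δ0−h0·(2M0+M1)/6=2369/419
seg 1: a=3, c=M1/2=-3336/419, d=(M2−M1)/(6·1)=1789/419, b=Δ1−h1·(2M1+M2)/6=-967/419
seg 2: a=-3, c=M2/2=2031/419, d=(M3−M2)/(6·1)=-597/419, b=Δ2−h2·(2M2+M3)/6=-2272/419
seg 3: a=-5, c=M3/2=240/419, d=(M4−M3)/(6·3)=-1319/11313, b=Δ3−h3·(2M3+M4)/6=-1/419
seg 4: a=-3, c=M4/2=-599/1257, d=(M5−M4)/(6·3)=599/11313, b=Δ4−h4·(2M4+M5)/6=120/419
t_q=9/4 → seg 2, τ=1/4; S=-3+-2272/419·τ+2031/419·τ²+-597/419·τ³=-109273/26816

  seg 0: a=0 b=2369/419 c=0 d=-1112/419
  seg 1: a=3 b=-967/419 c=-3336/419 d=1789/419
  seg 2: a=-3 b=-2272/419 c=2031/419 d=-597/419
  seg 3: a=-5 b=-1/419 c=240/419 d=-1319/11313
  seg 4: a=-3 b=120/419 c=-599/1257 d=599/11313
S(9/4) = -109273/26816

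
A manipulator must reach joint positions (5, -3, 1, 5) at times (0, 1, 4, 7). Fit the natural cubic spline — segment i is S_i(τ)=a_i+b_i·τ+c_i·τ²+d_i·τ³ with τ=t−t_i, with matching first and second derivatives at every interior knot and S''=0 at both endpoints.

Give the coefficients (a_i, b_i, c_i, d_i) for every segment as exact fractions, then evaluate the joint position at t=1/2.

  seg 0: a=5 b=-808/87 c=0 d=112/87
  seg 1: a=-3 b=-472/87 c=112/29 d=-140/261
  seg 2: a=1 b=284/87 c=-28/29 d=28/261
S(1/2) = 15/29

Δ: Δ0=-8, Δ1=4/3, Δ2=4/3
row 1: diag=8, rhs=56; c'=3/8, d'=7
row 2: denom=12−3·3/8=87/8; d'=(0−3·7)/(87/8)=-56/29
back: M2=-56/29
back: M1=7−3/8·-56/29=224/29
M: M0=0, M1=224/29, M2=-56/29, M3=0
seg 0: a=5, c=M0/2=0, d=(M1−M0)/(6·1)=112/87, b=Δ0−h0·(2M0+M1)/6=-808/87
seg 1: a=-3, c=M1/2=112/29, d=(M2−M1)/(6·3)=-140/261, b=Δ1−h1·(2M1+M2)/6=-472/87
seg 2: a=1, c=M2/2=-28/29, d=(M3−M2)/(6·3)=28/261, b=Δ2−h2·(2M2+M3)/6=284/87
t_q=1/2 → seg 0, τ=1/2; S=5+-808/87·τ+0·τ²+112/87·τ³=15/29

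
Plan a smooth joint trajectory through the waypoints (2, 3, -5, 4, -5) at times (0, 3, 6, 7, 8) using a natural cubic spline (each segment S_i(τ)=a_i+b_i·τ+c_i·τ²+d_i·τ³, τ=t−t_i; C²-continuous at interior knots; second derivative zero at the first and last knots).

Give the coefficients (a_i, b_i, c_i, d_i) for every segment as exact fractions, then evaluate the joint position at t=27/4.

Δ: Δ0=1/3, Δ1=-8/3, Δ2=9, Δ3=-9
row 1: diag=12, rhs=-18; c'=1/4, d'=-3/2
row 2: denom=8−3·1/4=29/4; d'=(70−3·-3/2)/(29/4)=298/29
row 3: denom=4−1·4/29=112/29; d'=(-108−1·298/29)/(112/29)=-245/8
back: M3=-245/8
back: M2=298/29−4/29·-245/8=29/2
back: M1=-3/2−1/4·29/2=-41/8
M: M0=0, M1=-41/8, M2=29/2, M3=-245/8, M4=0
seg 0: a=2, c=M0/2=0, d=(M1−M0)/(6·3)=-41/144, b=Δ0−h0·(2M0+M1)/6=139/48
seg 1: a=3, c=M1/2=-41/16, d=(M2−M1)/(6·3)=157/144, b=Δ1−h1·(2M1+M2)/6=-115/24
seg 2: a=-5, c=M2/2=29/4, d=(M3−M2)/(6·1)=-361/48, b=Δ2−h2·(2M2+M3)/6=445/48
seg 3: a=4, c=M3/2=-245/16, d=(M4−M3)/(6·1)=245/48, b=Δ3−h3·(2M3+M4)/6=29/24
t_q=27/4 → seg 2, τ=3/4; S=-5+445/48·τ+29/4·τ²+-361/48·τ³=2927/1024

  seg 0: a=2 b=139/48 c=0 d=-41/144
  seg 1: a=3 b=-115/24 c=-41/16 d=157/144
  seg 2: a=-5 b=445/48 c=29/4 d=-361/48
  seg 3: a=4 b=29/24 c=-245/16 d=245/48
S(27/4) = 2927/1024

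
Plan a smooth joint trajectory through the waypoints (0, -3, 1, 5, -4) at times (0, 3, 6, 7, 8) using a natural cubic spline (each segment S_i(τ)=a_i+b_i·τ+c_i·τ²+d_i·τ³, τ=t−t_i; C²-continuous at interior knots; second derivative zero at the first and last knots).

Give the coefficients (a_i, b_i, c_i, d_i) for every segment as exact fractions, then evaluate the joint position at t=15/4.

Δ: Δ0=-1, Δ1=4/3, Δ2=4, Δ3=-9
row 1: diag=12, rhs=14; c'=1/4, d'=7/6
row 2: denom=8−3·1/4=29/4; d'=(16−3·7/6)/(29/4)=50/29
row 3: denom=4−1·4/29=112/29; d'=(-78−1·50/29)/(112/29)=-289/14
back: M3=-289/14
back: M2=50/29−4/29·-289/14=32/7
back: M1=7/6−1/4·32/7=1/42
M: M0=0, M1=1/42, M2=32/7, M3=-289/14, M4=0
seg 0: a=0, c=M0/2=0, d=(M1−M0)/(6·3)=1/756, b=Δ0−h0·(2M0+M1)/6=-85/84
seg 1: a=-3, c=M1/2=1/84, d=(M2−M1)/(6·3)=191/756, b=Δ1−h1·(2M1+M2)/6=-41/42
seg 2: a=1, c=M2/2=16/7, d=(M3−M2)/(6·1)=-353/84, b=Δ2−h2·(2M2+M3)/6=71/12
seg 3: a=5, c=M3/2=-289/28, d=(M4−M3)/(6·1)=289/84, b=Δ3−h3·(2M3+M4)/6=-89/42
t_q=15/4 → seg 1, τ=3/4; S=-3+-41/42·τ+1/84·τ²+191/756·τ³=-6485/1792

  seg 0: a=0 b=-85/84 c=0 d=1/756
  seg 1: a=-3 b=-41/42 c=1/84 d=191/756
  seg 2: a=1 b=71/12 c=16/7 d=-353/84
  seg 3: a=5 b=-89/42 c=-289/28 d=289/84
S(15/4) = -6485/1792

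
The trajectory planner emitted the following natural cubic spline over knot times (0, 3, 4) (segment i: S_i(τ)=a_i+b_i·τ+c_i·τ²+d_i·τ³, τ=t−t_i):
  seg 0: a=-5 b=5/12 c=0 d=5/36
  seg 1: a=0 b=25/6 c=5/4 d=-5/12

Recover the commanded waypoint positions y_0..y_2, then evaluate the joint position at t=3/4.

y_0 = S_0(0) = a_0 = -5
y_1 = S_1(0) = a_1 = 0
y_2 = S_1(1) = 5
t_q=3/4 is in segment 0 (τ=3/4); S_0(τ)=-1185/256

y_0=-5 y_1=0 y_2=5
S(3/4) = -1185/256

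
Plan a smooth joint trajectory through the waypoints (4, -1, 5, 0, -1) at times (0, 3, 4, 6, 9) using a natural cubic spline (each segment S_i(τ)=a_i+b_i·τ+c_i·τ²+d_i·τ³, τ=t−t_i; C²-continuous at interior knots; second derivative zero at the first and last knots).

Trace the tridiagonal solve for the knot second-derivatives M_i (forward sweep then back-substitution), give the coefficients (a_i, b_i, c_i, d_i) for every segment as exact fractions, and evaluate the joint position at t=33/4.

  seg 0: a=4 b=-381/73 c=0 d=778/1971
  seg 1: a=-1 b=397/73 c=778/219 d=-655/219
  seg 2: a=5 b=782/219 c=-1187/219 d=2089/1752
  seg 3: a=0 b=-555/146 c=1519/876 d=-1519/7884
S(33/4) = -36801/18688

Δ: Δ0=-5/3, Δ1=6, Δ2=-5/2, Δ3=-1/3
row 1: diag=8, rhs=46; c'=1/8, d'=23/4
row 2: denom=6−1·1/8=47/8; d'=(-51−1·23/4)/(47/8)=-454/47
row 3: denom=10−2·16/47=438/47; d'=(13−2·-454/47)/(438/47)=1519/438
back: M3=1519/438
back: M2=-454/47−16/47·1519/438=-2374/219
back: M1=23/4−1/8·-2374/219=1556/219
M: M0=0, M1=1556/219, M2=-2374/219, M3=1519/438, M4=0
seg 0: a=4, c=M0/2=0, d=(M1−M0)/(6·3)=778/1971, b=Δ0−h0·(2M0+M1)/6=-381/73
seg 1: a=-1, c=M1/2=778/219, d=(M2−M1)/(6·1)=-655/219, b=Δ1−h1·(2M1+M2)/6=397/73
seg 2: a=5, c=M2/2=-1187/219, d=(M3−M2)/(6·2)=2089/1752, b=Δ2−h2·(2M2+M3)/6=782/219
seg 3: a=0, c=M3/2=1519/876, d=(M4−M3)/(6·3)=-1519/7884, b=Δ3−h3·(2M3+M4)/6=-555/146
t_q=33/4 → seg 3, τ=9/4; S=0+-555/146·τ+1519/876·τ²+-1519/7884·τ³=-36801/18688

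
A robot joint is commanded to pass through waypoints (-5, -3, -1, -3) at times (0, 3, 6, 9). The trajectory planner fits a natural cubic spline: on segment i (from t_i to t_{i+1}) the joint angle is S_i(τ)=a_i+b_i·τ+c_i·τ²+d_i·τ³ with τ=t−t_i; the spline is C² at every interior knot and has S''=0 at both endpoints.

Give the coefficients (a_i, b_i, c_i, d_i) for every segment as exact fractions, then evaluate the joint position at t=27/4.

  seg 0: a=-5 b=26/45 c=0 d=4/405
  seg 1: a=-3 b=38/45 c=4/45 d=-4/81
  seg 2: a=-1 b=2/45 c=-16/45 d=16/405
S(27/4) = -23/20

Δ: Δ0=2/3, Δ1=2/3, Δ2=-2/3
row 1: diag=12, rhs=0; c'=1/4, d'=0
row 2: denom=12−3·1/4=45/4; d'=(-8−3·0)/(45/4)=-32/45
back: M2=-32/45
back: M1=0−1/4·-32/45=8/45
M: M0=0, M1=8/45, M2=-32/45, M3=0
seg 0: a=-5, c=M0/2=0, d=(M1−M0)/(6·3)=4/405, b=Δ0−h0·(2M0+M1)/6=26/45
seg 1: a=-3, c=M1/2=4/45, d=(M2−M1)/(6·3)=-4/81, b=Δ1−h1·(2M1+M2)/6=38/45
seg 2: a=-1, c=M2/2=-16/45, d=(M3−M2)/(6·3)=16/405, b=Δ2−h2·(2M2+M3)/6=2/45
t_q=27/4 → seg 2, τ=3/4; S=-1+2/45·τ+-16/45·τ²+16/405·τ³=-23/20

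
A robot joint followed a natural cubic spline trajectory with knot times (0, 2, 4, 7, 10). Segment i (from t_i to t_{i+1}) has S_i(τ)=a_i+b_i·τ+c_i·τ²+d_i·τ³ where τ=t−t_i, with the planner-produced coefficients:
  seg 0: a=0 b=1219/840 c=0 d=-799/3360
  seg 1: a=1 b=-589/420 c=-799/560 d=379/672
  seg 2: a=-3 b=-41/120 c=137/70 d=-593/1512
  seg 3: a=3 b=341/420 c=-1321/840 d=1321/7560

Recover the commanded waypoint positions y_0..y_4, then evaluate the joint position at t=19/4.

y_0 = S_0(0) = a_0 = 0
y_1 = S_1(0) = a_1 = 1
y_2 = S_2(0) = a_2 = -3
y_3 = S_3(0) = a_3 = 3
y_4 = S_3(3) = -4
t_q=19/4 is in segment 2 (τ=3/4); S_2(τ)=-41589/17920

y_0=0 y_1=1 y_2=-3 y_3=3 y_4=-4
S(19/4) = -41589/17920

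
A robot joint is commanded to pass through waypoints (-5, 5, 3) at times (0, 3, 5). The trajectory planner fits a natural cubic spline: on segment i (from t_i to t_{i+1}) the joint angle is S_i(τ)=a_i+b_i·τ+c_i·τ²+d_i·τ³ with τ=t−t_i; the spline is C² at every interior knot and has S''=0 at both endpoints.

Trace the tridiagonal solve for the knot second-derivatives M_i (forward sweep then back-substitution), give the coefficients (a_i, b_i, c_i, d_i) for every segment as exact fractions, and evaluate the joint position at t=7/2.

Δ: Δ0=10/3, Δ1=-1
row 1: diag=10, rhs=-26; c'=1/5, d'=-13/5
back: M1=-13/5
M: M0=0, M1=-13/5, M2=0
seg 0: a=-5, c=M0/2=0, d=(M1−M0)/(6·3)=-13/90, b=Δ0−h0·(2M0+M1)/6=139/30
seg 1: a=5, c=M1/2=-13/10, d=(M2−M1)/(6·2)=13/60, b=Δ1−h1·(2M1+M2)/6=11/15
t_q=7/2 → seg 1, τ=1/2; S=5+11/15·τ+-13/10·τ²+13/60·τ³=811/160

  seg 0: a=-5 b=139/30 c=0 d=-13/90
  seg 1: a=5 b=11/15 c=-13/10 d=13/60
S(7/2) = 811/160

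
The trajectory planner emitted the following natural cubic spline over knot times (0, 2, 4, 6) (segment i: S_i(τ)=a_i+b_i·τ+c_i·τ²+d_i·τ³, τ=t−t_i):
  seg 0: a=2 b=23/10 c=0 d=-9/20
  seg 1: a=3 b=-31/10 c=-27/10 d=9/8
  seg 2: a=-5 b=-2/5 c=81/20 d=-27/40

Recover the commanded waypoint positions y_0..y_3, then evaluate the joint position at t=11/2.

y_0=2 y_1=3 y_2=-5 y_3=5
S(11/2) = 79/64

y_0 = S_0(0) = a_0 = 2
y_1 = S_1(0) = a_1 = 3
y_2 = S_2(0) = a_2 = -5
y_3 = S_2(2) = 5
t_q=11/2 is in segment 2 (τ=3/2); S_2(τ)=79/64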